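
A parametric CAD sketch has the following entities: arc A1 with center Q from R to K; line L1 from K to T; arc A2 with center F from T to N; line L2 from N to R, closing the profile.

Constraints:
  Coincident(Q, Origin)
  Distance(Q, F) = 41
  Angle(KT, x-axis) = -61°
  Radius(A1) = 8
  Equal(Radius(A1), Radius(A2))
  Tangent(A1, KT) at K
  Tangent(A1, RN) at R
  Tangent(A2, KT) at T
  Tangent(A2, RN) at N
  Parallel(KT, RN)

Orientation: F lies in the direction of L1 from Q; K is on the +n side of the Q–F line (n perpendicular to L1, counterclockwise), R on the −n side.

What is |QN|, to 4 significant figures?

41.77

The slot axis is L1's direction at -61.0°, so u = (cos -61.0°, sin -61.0°) = (0.4848, -0.8746) and n = (−sin -61.0°, cos -61.0°) = (0.8746, 0.4848). Q is at the origin and F lies 41.0 along u from Q, so F = 41.0·u = (19.88, -35.86). Tangency of A1 to both parallel lines with radius 8.0 puts K and R at Q ± 8.0·n: K = (6.997, 3.878), R = (-6.997, -3.878). Equal radii place T and N the same way about F: T = F + 8.0·n = (26.87, -31.98), N = F − 8.0·n = (12.88, -39.74). Then |QN| = |N − Q| = 41.77.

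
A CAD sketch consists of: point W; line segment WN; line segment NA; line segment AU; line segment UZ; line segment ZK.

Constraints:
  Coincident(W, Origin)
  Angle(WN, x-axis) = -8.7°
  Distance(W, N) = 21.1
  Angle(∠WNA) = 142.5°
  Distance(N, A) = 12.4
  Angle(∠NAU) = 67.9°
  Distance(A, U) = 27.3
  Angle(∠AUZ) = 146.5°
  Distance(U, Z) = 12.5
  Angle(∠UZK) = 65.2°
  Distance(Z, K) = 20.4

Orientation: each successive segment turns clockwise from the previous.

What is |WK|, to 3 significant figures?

5.19

W is at the origin; WN runs at -8.7° with length 21.1, so N = (20.9, -3.19). ∠WNA = 142.5° gives NA at -46.2° from the x-axis; with |NA| = 12.4, A = (29.4, -12.1). ∠NAU = 67.9° gives AU at -158° from the x-axis; with |AU| = 27.3, U = (4.07, -22.2). ∠AUZ = 146.5° gives UZ at 168° from the x-axis; with |UZ| = 12.5, Z = (-8.16, -19.7). ∠UZK = 65.2° gives ZK at 53.4° from the x-axis; with |ZK| = 20.4, K = (4.00, -3.30). Then |WK| = |K − W| = 5.19.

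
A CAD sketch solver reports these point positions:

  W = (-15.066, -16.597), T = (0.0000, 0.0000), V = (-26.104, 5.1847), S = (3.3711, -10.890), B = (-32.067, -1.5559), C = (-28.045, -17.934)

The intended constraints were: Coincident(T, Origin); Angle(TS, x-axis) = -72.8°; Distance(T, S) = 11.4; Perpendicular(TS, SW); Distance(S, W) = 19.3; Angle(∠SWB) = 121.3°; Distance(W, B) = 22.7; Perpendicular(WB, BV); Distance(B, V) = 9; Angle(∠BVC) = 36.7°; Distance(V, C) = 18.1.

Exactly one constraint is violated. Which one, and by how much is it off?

Distance(V, C) = 18.1 — off by 5.10.

T = (0.00, 0.00) ✓; TS at -72.80° ✓; |TS| = 11.40 ✓; ∠(TS, SW) = 90.00° ✓; |SW| = 19.30 ✓; ∠SWB = 121.3° ✓; |WB| = 22.70 ✓; ∠(WB, BV) = 90.00° ✓; |BV| = 9.000 ✓; ∠BVC = 36.70° ✓; |VC| = 23.20 ✗.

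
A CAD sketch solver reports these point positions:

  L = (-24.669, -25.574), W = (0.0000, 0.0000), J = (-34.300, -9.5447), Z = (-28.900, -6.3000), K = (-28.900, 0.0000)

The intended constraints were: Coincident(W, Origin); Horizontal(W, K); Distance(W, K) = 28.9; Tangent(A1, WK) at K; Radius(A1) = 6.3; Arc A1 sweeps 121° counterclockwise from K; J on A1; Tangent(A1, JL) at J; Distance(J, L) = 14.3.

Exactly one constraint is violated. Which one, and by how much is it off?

Distance(J, L) = 14.3 — off by 4.40.

W = (0.00, 0.00) ✓; W.y = 0.00, K.y = 0.00 ✓; |WK| = 28.90 ✓; ∠(ZK, KW) = 90.00° ✓; |ZK| = 6.300 ✓; bearing(Z→J) − bearing(Z→K) = 121.0° ✓; |ZJ| = 6.300 ✓; ∠(ZJ, JL) = 90.00° ✓; |JL| = 18.70 ✗.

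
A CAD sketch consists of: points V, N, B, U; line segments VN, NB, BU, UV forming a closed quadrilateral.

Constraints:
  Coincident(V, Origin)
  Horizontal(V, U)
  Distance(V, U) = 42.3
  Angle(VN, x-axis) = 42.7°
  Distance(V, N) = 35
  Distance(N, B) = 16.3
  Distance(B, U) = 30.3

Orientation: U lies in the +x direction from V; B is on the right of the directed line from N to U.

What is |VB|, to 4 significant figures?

18.76

V is at the origin; V and U share the same y with |VU| = 42.3 and U in +x, so U = (42.3, 0). VN runs at 42.7° with |VN| = 35.0, so N = (25.72, 23.74). B is determined by |NB| = 16.3 and |BU| = 30.3 together: it lies at the intersection of circle(N, 16.3) and circle(U, 30.3). With |NU| = 28.95, the foot of the radical line on NU is 3.209 from N and the perpendicular offset is √(16.3² − 3.209²) = 15.98. Taking the right-of-NU solution: B = (14.46, 11.95).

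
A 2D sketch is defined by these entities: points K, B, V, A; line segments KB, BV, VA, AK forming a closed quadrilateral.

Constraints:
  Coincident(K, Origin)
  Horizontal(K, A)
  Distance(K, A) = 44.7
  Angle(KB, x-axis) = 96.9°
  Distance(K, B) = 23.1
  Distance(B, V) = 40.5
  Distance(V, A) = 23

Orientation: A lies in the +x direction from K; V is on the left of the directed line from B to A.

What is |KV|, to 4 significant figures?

43.62

K is at the origin; KA is horizontal with |KA| = 44.7 and A in +x, so A = (44.7, 0). KB runs at 96.9° with |KB| = 23.1, so B = (-2.775, 22.93). V is determined by |BV| = 40.5 and |VA| = 23.0 together: it lies at the intersection of circle(B, 40.5) and circle(A, 23.0). With |BA| = 52.72, the foot of the radical line on BA is 36.90 from B and the perpendicular offset is √(40.5² − 36.90²) = 16.69. Taking the left-of-BA solution: V = (37.71, 21.91).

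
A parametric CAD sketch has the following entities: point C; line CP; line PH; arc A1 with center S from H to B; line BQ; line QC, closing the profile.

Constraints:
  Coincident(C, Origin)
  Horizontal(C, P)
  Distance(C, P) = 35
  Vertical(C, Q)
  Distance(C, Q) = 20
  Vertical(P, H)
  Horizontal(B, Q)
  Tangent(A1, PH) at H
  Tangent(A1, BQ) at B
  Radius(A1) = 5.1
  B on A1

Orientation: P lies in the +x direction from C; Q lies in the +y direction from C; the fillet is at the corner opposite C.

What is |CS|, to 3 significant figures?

33.4

CQ is vertical with |CQ| = 20.0 and Q on the +y side, so Q = (0.00, 20.0). The virtual corner opposite C is at (35.0, 20.0). Since A1 is tangent to PH there, SH ⟂ PH and since A1 is tangent to BQ there, SB ⟂ BQ, with radius 5.1, so the center S sits 5.1 in from both sides at S = (29.9, 14.9). Then |CS| = |S − C| = 33.4.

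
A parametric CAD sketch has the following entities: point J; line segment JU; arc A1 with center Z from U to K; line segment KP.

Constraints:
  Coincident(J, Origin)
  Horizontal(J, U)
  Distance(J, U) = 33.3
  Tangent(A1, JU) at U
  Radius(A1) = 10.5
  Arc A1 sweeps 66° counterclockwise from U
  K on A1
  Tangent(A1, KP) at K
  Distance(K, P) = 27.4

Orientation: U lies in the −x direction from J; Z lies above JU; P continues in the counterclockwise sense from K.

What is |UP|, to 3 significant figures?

37.5

On A1, U sits at bearing -90° from Z; a 66° counterclockwise sweep puts K at bearing -24°, so K = Z + 10.5·(cos -24°, sin -24°) = (-23.7, 6.23). A1 meets KP tangentially, so ZK is at right angles to KP, so KP runs along (−sin -24°, cos -24°); with |KP| = 27.4, P = (-12.6, 31.3). Then |UP| = |P − U| = 37.5.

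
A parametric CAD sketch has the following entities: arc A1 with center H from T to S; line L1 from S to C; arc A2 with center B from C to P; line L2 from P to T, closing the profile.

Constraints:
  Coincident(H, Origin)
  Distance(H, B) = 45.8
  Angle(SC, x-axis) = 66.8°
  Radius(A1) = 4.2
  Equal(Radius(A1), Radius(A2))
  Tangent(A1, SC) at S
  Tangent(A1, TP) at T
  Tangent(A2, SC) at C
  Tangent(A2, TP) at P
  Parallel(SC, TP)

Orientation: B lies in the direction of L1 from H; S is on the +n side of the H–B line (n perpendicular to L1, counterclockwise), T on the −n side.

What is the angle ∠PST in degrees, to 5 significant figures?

79.607°

The slot axis is L1's direction at 66.8°, so u = (cos 66.8°, sin 66.8°) = (0.39394, 0.91914) and n = (−sin 66.8°, cos 66.8°) = (-0.91914, 0.39394). H is at the origin and B lies 45.8 along u from H, so B = 45.8·u = (18.043, 42.096). Tangency of A1 to both parallel lines with radius 4.2 puts S and T at H ± 4.2·n: S = (-3.8604, 1.6546), T = (3.8604, -1.6546). Equal radii place C and P the same way about B: C = B + 4.2·n = (14.182, 43.751), P = B − 4.2·n = (21.903, 40.442). Then cos ∠PST = SP·ST / (|SP||ST|), giving 79.607°.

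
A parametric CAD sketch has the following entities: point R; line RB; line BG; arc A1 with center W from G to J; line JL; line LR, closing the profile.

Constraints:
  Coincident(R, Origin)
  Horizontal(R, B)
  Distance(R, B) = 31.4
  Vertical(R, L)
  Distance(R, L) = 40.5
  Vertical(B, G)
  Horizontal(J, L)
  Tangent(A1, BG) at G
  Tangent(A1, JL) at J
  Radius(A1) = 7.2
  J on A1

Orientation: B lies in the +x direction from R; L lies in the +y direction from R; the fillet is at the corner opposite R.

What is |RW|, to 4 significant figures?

41.16

R is at the origin; RB is horizontal with |RB| = 31.4 and B on the +x side, so B = (31.40, 0.000). R and L share the same x with |RL| = 40.5 and L on the +y side, so L = (0.000, 40.50). The virtual corner opposite R is at (31.40, 40.50). The tangent condition forces WG to be normal to BG and A1 meets JL tangentially, so WJ is at right angles to JL, with radius 7.2, so the center W sits 7.2 in from both sides at W = (24.20, 33.30). Then |RW| = |W − R| = 41.16.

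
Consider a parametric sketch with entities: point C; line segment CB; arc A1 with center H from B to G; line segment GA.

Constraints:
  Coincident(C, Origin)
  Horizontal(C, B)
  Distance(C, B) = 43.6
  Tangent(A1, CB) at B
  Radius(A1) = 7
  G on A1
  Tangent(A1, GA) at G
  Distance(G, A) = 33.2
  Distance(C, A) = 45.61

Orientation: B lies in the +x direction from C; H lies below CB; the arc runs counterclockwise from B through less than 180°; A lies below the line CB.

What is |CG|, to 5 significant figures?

37.239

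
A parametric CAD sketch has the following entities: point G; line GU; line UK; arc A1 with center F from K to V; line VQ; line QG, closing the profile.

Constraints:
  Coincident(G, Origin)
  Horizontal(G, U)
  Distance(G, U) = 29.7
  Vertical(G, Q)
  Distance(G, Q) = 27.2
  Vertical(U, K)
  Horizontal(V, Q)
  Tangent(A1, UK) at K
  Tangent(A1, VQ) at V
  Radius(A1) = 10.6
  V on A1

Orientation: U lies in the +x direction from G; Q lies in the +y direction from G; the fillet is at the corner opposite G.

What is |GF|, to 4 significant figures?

25.31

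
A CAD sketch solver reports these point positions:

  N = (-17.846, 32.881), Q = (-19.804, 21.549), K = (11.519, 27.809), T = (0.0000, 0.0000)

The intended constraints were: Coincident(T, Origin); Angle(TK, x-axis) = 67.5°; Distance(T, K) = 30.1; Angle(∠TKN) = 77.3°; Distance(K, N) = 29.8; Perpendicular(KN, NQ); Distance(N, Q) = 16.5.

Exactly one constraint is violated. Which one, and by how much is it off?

Distance(N, Q) = 16.5 — off by 5.00.

T = (0.00, 0.00) ✓; TK at 67.50° ✓; |TK| = 30.10 ✓; ∠TKN = 77.30° ✓; |KN| = 29.80 ✓; ∠(KN, NQ) = 90.00° ✓; |NQ| = 11.50 ✗.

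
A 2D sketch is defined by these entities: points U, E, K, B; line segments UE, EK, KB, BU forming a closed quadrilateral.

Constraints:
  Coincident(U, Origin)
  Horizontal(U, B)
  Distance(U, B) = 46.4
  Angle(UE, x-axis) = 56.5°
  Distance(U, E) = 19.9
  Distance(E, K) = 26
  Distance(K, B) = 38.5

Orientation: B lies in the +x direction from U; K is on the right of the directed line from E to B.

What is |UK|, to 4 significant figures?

13.00

U is at the origin; UB is horizontal with |UB| = 46.4 and B in +x, so B = (46.4, 0). UE runs at 56.5° with |UE| = 19.9, so E = (10.98, 16.59). K is determined by |EK| = 26.0 and |KB| = 38.5 together: it lies at the intersection of circle(E, 26.0) and circle(B, 38.5). With |EB| = 39.11, the foot of the radical line on EB is 9.249 from E and the perpendicular offset is √(26.0² − 9.249²) = 24.30. Taking the right-of-EB solution: K = (9.048, -9.334).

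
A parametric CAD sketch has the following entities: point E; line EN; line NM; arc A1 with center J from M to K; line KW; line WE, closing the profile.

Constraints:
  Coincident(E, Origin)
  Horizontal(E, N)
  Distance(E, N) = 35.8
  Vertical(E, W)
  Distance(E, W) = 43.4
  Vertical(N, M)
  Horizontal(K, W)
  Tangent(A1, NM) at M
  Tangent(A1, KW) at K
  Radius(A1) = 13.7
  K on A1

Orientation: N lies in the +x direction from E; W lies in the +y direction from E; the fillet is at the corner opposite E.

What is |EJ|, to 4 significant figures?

37.02

E is at the origin; EN is horizontal with |EN| = 35.8 and N on the +x side, so N = (35.80, 0.000). E and W share the same x with |EW| = 43.4 and W on the +y side, so W = (0.000, 43.40). The virtual corner opposite E is at (35.80, 43.40). Tangency of A1 to NM means the radius JM is perpendicular to NM and since A1 is tangent to KW there, JK ⟂ KW, with radius 13.7, so the center J sits 13.7 in from both sides at J = (22.10, 29.70). Then |EJ| = |J − E| = 37.02.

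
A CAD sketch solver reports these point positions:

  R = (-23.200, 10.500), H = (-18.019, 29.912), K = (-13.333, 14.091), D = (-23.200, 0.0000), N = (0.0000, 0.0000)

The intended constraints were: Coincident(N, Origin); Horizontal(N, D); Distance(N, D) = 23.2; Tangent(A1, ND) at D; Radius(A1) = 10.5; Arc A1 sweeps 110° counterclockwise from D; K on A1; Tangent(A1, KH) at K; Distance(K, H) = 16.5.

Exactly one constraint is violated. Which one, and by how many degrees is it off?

Tangent(A1, KH) at K — off by 3.50°.

N = (0.00, 0.00) ✓; N.y = 0.00, D.y = 0.00 ✓; |ND| = 23.20 ✓; ∠(RD, DN) = 90.00° ✓; |RD| = 10.50 ✓; bearing(R→K) − bearing(R→D) = 110.0° ✓; |RK| = 10.50 ✓; ∠(RK, KH) = 93.50° ✗; |KH| = 16.50 ✓.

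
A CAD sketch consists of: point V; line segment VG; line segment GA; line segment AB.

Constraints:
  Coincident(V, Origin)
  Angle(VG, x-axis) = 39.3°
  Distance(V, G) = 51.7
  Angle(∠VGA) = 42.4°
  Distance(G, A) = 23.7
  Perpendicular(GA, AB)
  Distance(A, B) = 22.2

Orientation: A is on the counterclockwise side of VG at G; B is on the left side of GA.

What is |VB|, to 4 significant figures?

19.23

V is at the origin; VG runs at 39.3° with length 51.7, so G = 51.7·(cos 39.3°, sin 39.3°) = (40.01, 32.75). ∠VGA = 42.4°, so GA runs at 39.3° + (180° − 42.4°) = 176.9° from the x-axis; with |GA| = 23.7, A = G + 23.7·(cos 176.9°, sin 176.9°) = (16.34, 34.03). GA ⟂ AB; with |AB| = 22.2 on the left of GA, B = A + 22.2·(-0.05408, -0.9985) = (15.14, 11.86). Then |VB| = |B − V| = 19.23.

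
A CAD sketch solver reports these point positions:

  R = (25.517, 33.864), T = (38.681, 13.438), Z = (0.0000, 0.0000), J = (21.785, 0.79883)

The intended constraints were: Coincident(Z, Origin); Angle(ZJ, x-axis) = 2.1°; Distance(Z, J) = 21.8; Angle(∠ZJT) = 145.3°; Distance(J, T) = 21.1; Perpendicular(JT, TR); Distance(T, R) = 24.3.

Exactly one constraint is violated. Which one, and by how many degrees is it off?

Perpendicular(JT, TR) — off by 4.00°.

Z = (0.00, 0.00) ✓; ZJ at 2.100° ✓; |ZJ| = 21.80 ✓; ∠ZJT = 145.3° ✓; |JT| = 21.10 ✓; ∠(JT, TR) = 86.00° ✗; |TR| = 24.30 ✓.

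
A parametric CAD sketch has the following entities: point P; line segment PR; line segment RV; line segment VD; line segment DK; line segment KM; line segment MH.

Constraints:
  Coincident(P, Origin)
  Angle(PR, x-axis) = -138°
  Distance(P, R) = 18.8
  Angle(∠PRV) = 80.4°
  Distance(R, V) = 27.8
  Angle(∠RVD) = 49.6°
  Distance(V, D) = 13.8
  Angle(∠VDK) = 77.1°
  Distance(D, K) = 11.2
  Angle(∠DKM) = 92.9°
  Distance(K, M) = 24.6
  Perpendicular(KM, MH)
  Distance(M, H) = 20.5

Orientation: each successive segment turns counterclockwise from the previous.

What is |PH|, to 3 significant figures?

44.4

P is at the origin; PR runs at -138.0° with length 18.8, so R = (-14.0, -12.6). ∠PRV = 80.4° gives RV at -38.4° from the x-axis; with |RV| = 27.8, V = (7.82, -29.8). ∠RVD = 49.6° gives VD at 92.0° from the x-axis; with |VD| = 13.8, D = (7.33, -16.1). ∠VDK = 77.1° gives DK at -165° from the x-axis; with |DK| = 11.2, K = (-3.49, -18.9). ∠DKM = 92.9° gives KM at -78.0° from the x-axis; with |KM| = 24.6, M = (1.63, -43.0). KM is perpendicular to MH, so MH runs at 12.0°; with |MH| = 20.5, H = (21.7, -38.7). Then |PH| = |H − P| = 44.4.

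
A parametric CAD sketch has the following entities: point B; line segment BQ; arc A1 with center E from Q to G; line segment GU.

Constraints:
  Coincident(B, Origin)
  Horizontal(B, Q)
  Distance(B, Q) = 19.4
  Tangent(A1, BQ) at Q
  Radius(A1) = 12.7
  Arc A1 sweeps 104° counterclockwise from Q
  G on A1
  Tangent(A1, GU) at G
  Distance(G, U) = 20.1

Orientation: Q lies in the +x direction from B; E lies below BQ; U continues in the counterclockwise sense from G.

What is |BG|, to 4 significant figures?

17.29

B is at the origin; B and Q share the same y with |BQ| = 19.4 and Q on the +x side, so Q = (19.40, 0.000). A1 meets BQ tangentially, so EQ is at right angles to BQ, so E = Q + (0, -12.7) = (19.40, -12.70). On A1, Q sits at bearing 90° from E; a 104° counterclockwise sweep puts G at bearing 194°, so G = E + 12.7·(cos 194°, sin 194°) = (7.077, -15.77). Then |BG| = |G − B| = 17.29.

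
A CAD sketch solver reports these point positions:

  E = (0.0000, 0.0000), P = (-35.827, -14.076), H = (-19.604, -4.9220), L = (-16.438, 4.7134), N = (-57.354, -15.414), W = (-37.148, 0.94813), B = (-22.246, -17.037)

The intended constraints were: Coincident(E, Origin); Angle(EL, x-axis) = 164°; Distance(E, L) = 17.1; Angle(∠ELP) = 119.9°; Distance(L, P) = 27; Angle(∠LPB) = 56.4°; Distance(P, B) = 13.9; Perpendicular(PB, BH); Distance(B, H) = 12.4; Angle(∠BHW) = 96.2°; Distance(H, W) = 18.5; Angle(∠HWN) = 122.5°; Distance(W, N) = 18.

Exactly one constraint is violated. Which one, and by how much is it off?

Distance(W, N) = 18 — off by 8.00.

E = (0.00, 0.00) ✓; EL at 164.0° ✓; |EL| = 17.10 ✓; ∠ELP = 119.9° ✓; |LP| = 27.00 ✓; ∠LPB = 56.40° ✓; |PB| = 13.90 ✓; ∠(PB, BH) = 90.00° ✓; |BH| = 12.40 ✓; ∠BHW = 96.20° ✓; |HW| = 18.50 ✓; ∠HWN = 122.5° ✓; |WN| = 26.00 ✗.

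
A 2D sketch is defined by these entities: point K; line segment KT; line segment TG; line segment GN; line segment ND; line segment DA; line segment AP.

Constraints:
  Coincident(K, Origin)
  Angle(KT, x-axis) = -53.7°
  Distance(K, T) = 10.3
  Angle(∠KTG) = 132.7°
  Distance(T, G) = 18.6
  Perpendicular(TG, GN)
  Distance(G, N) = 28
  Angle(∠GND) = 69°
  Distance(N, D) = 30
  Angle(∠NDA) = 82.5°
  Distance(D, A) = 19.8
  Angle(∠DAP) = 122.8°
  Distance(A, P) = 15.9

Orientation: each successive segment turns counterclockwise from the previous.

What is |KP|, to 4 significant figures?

24.56

∠NDA = 82.5° gives DA at -67.90° from the x-axis; with |DA| = 19.8, A = (6.121, -8.456). ∠DAP = 122.8° gives AP at -10.70° from the x-axis; with |AP| = 15.9, P = (21.74, -11.41). Then |KP| = |P − K| = 24.56.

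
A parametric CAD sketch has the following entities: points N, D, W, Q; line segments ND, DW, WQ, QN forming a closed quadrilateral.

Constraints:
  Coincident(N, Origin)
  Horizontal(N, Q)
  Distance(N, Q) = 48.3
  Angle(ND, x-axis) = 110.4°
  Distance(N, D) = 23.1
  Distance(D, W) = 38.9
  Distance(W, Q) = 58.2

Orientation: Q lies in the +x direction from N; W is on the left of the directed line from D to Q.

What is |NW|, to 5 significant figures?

53.357

N is at the origin; N and Q share the same y with |NQ| = 48.3 and Q in +x, so Q = (48.3, 0). ND runs at 110.4° with |ND| = 23.1, so D = (-8.0520, 21.651). W is determined by |DW| = 38.9 and |WQ| = 58.2 together: it lies at the intersection of circle(D, 38.9) and circle(Q, 58.2). With |DQ| = 60.368, the foot of the radical line on DQ is 14.662 from D and the perpendicular offset is √(38.9² − 14.662²) = 36.031. Taking the left-of-DQ solution: W = (18.558, 50.026).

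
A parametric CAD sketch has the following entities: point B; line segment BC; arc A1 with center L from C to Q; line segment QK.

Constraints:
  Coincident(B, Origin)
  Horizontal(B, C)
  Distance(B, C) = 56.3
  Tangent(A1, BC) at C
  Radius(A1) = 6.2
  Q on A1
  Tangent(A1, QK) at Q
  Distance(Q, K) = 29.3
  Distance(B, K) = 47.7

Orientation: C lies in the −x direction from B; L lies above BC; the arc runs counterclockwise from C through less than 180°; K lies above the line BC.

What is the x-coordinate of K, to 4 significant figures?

-37.48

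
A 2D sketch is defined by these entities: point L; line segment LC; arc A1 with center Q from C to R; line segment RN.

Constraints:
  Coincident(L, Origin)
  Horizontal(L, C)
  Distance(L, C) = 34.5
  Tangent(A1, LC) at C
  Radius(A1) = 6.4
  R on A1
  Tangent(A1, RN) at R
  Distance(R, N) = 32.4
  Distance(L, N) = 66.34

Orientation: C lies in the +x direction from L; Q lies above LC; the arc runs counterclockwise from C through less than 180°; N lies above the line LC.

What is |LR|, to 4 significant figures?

39.31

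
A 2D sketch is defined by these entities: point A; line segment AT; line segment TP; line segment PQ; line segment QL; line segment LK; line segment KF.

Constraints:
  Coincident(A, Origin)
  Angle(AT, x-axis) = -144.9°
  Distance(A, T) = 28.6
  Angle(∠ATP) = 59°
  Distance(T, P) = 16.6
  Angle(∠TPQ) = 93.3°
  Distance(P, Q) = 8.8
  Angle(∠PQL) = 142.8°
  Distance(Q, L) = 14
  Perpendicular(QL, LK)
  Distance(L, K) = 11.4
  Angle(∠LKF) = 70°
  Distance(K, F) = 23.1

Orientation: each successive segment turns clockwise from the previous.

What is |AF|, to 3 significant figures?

24.4

A is at the origin; AT runs at -144.9° with length 28.6, so T = (-23.4, -16.4). ∠ATP = 59.0° gives TP at 94.1° from the x-axis; with |TP| = 16.6, P = (-24.6, 0.112). ∠TPQ = 93.3° gives PQ at 7.40° from the x-axis; with |PQ| = 8.8, Q = (-15.9, 1.25). ∠PQL = 142.8° gives QL at -29.8° from the x-axis; with |QL| = 14.0, L = (-3.71, -5.71). QL ⟂ LK, so LK runs at -120°; with |LK| = 11.4, K = (-9.38, -15.6). ∠LKF = 70.0° gives KF at 130° from the x-axis; with |KF| = 23.1, F = (-24.3, 2.04). Then |AF| = |F − A| = 24.4.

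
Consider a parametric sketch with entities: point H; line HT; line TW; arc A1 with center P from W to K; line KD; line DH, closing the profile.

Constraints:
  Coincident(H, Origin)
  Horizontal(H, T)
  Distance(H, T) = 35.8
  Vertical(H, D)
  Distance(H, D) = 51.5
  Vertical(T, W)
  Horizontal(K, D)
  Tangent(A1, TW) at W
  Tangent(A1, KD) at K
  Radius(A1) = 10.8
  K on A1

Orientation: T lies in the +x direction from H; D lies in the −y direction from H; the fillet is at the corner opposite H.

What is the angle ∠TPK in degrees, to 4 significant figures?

165.1°

H is at the origin; HT is horizontal with |HT| = 35.8 and T on the +x side, so T = (35.80, 0.000). H and D share the same x with |HD| = 51.5 and D on the −y side, so D = (0.000, -51.50). The virtual corner opposite H is at (35.80, -51.50). Tangency of A1 to TW means the radius PW is perpendicular to TW and the tangent condition forces PK to be normal to KD, with radius 10.8, so the center P sits 10.8 in from both sides at P = (25.00, -40.70). That places the tangent points at W = (35.80, -40.70) on TW and K = (25.00, -51.50) on KD. Then cos ∠TPK = PT·PK / (|PT||PK|), giving 165.1°.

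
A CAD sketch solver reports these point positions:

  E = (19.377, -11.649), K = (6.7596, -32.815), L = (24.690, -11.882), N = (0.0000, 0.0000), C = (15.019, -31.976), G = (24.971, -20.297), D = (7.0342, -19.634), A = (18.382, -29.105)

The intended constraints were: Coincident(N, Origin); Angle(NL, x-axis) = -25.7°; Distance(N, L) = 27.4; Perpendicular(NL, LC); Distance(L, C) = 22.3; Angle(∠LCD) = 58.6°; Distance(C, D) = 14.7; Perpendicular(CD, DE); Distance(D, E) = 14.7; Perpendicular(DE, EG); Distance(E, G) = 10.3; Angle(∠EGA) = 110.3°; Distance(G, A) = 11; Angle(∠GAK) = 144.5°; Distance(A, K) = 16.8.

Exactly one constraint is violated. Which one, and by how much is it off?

Distance(A, K) = 16.8 — off by 4.60.

N = (0.00, 0.00) ✓; NL at -25.70° ✓; |NL| = 27.40 ✓; ∠(NL, LC) = 90.00° ✓; |LC| = 22.30 ✓; ∠LCD = 58.60° ✓; |CD| = 14.70 ✓; ∠(CD, DE) = 90.00° ✓; |DE| = 14.70 ✓; ∠(DE, EG) = 90.00° ✓; |EG| = 10.30 ✓; ∠EGA = 110.3° ✓; |GA| = 11.00 ✓; ∠GAK = 144.5° ✓; |AK| = 12.20 ✗.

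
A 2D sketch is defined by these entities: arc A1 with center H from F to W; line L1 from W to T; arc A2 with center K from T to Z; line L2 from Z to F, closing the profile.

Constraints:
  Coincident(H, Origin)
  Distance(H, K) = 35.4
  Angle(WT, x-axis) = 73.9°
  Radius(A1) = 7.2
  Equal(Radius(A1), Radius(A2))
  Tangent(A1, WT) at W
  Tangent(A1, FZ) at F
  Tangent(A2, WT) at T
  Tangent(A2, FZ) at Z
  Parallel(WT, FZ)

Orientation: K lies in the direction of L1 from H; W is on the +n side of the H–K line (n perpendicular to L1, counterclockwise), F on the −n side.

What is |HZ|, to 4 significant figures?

36.12

Tangency of A1 to both parallel lines with radius 7.2 puts W and F at H ± 7.2·n: W = (-6.918, 1.997), F = (6.918, -1.997). Equal radii place T and Z the same way about K: T = K + 7.2·n = (2.899, 36.01), Z = K − 7.2·n = (16.73, 32.01). Then |HZ| = |Z − H| = 36.12.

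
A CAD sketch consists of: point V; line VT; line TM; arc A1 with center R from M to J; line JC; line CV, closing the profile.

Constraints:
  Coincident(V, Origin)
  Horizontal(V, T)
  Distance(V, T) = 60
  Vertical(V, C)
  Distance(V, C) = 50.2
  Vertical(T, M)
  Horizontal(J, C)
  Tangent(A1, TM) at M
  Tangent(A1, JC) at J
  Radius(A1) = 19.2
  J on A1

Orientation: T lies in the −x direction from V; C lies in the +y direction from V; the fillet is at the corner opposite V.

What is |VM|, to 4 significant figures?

67.54

V is at the origin; VT is horizontal with |VT| = 60.0 and T on the −x side, so T = (-60.00, 0.000). V and C share the same x with |VC| = 50.2 and C on the +y side, so C = (0.000, 50.20). The virtual corner opposite V is at (-60.00, 50.20). Since A1 is tangent to TM there, RM ⟂ TM and tangency of A1 to JC means the radius RJ is perpendicular to JC, with radius 19.2, so the center R sits 19.2 in from both sides at R = (-40.80, 31.00). That places the tangent points at M = (-60.00, 31.00) on TM and J = (-40.80, 50.20) on JC. Then |VM| = |M − V| = 67.54.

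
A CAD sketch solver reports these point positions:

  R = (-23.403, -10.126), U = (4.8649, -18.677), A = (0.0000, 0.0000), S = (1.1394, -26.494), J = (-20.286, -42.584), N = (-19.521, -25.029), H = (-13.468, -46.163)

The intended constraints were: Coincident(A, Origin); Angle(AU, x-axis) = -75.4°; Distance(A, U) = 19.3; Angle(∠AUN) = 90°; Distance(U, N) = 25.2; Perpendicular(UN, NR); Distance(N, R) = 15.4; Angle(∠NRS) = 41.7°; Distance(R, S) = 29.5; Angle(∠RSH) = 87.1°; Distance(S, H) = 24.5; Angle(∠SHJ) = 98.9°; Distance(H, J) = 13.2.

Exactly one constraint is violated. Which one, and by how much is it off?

Distance(H, J) = 13.2 — off by 5.50.

A = (0.00, 0.00) ✓; AU at -75.40° ✓; |AU| = 19.30 ✓; ∠AUN = 90.00° ✓; |UN| = 25.20 ✓; ∠(UN, NR) = 90.00° ✓; |NR| = 15.40 ✓; ∠NRS = 41.70° ✓; |RS| = 29.50 ✓; ∠RSH = 87.10° ✓; |SH| = 24.50 ✓; ∠SHJ = 98.90° ✓; |HJ| = 7.700 ✗.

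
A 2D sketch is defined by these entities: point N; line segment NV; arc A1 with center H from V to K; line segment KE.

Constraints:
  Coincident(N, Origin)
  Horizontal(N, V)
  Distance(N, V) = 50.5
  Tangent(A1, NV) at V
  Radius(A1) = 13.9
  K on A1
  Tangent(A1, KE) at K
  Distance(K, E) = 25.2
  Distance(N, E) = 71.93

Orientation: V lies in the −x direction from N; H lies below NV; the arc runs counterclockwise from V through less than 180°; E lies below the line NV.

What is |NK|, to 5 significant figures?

66.261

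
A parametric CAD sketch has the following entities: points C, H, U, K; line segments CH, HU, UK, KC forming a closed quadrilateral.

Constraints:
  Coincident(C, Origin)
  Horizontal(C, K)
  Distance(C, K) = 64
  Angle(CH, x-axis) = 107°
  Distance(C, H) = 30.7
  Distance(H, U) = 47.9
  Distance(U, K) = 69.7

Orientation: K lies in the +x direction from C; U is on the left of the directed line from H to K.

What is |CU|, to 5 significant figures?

65.992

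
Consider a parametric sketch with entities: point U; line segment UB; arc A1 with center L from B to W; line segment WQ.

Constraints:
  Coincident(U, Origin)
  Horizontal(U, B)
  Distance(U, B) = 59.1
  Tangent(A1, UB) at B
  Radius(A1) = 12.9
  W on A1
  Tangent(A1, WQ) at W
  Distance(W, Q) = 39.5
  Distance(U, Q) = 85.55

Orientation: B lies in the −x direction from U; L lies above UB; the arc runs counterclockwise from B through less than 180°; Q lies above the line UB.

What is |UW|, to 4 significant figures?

51.40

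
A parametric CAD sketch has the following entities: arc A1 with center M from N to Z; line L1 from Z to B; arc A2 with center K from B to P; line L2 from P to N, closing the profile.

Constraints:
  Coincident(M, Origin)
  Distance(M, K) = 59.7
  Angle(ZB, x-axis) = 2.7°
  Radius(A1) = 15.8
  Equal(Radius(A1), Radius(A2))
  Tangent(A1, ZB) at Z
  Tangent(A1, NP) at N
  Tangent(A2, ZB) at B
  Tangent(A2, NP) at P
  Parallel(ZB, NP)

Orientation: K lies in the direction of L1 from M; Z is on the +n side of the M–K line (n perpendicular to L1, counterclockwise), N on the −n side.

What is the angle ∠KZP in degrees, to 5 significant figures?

13.069°

Tangency of A1 to both parallel lines with radius 15.8 puts Z and N at M ± 15.8·n: Z = (-0.74428, 15.782), N = (0.74428, -15.782). Equal radii place B and P the same way about K: B = K + 15.8·n = (58.889, 18.595), P = K − 15.8·n = (60.378, -12.970). Then cos ∠KZP = ZK·ZP / (|ZK||ZP|), giving 13.069°.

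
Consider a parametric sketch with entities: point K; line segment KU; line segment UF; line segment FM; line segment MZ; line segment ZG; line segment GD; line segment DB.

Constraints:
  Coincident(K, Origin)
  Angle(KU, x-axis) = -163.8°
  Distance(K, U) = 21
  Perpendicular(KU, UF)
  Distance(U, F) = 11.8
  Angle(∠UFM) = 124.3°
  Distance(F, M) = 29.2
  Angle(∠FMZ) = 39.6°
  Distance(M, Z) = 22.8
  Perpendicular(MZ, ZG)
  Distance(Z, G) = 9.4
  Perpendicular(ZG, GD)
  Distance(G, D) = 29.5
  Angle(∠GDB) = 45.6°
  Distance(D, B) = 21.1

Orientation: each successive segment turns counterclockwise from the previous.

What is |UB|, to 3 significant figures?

33.3

K is at the origin; KU runs at -163.8° with length 21.0, so U = (-20.2, -5.86). KU ⟂ UF, so UF runs at -73.8°; with |UF| = 11.8, F = (-16.9, -17.2). ∠UFM = 124.3° gives FM at -18.1° from the x-axis; with |FM| = 29.2, M = (10.9, -26.3). ∠FMZ = 39.6° gives MZ at 122° from the x-axis; with |MZ| = 22.8, Z = (-1.30, -6.99). MZ ⟂ ZG, so ZG runs at -148°; with |ZG| = 9.4, G = (-9.25, -12.0). ZG is perpendicular to GD, so GD runs at -57.7°; with |GD| = 29.5, D = (6.52, -36.9). ∠GDB = 45.6° gives DB at 76.7° from the x-axis; with |DB| = 21.1, B = (11.4, -16.4). Then |UB| = |B − U| = 33.3.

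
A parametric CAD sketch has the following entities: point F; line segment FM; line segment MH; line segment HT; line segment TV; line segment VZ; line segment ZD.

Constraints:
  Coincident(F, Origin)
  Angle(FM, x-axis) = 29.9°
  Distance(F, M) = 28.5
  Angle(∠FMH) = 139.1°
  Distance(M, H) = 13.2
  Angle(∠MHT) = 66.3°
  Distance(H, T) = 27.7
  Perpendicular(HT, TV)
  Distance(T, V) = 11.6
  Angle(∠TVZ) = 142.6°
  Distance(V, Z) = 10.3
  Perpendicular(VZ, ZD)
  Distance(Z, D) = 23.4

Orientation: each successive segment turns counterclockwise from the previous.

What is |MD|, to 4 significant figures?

6.963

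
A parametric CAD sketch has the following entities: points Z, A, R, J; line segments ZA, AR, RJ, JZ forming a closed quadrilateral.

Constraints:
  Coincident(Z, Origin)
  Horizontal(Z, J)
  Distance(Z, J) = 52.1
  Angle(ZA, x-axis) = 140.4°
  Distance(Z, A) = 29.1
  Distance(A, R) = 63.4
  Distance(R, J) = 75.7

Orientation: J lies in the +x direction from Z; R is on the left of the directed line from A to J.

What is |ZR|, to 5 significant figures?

69.833

Checks: |AR| = 63.40 ✓; |RJ| = 75.70 ✓.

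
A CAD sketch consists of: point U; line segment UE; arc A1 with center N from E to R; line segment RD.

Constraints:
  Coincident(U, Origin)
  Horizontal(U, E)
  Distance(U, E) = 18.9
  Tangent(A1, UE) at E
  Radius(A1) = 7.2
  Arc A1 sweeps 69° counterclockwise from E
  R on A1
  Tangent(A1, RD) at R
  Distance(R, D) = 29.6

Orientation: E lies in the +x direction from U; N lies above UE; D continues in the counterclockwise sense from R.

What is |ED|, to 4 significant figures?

36.61

U is at the origin; U and E share the same y with |UE| = 18.9 and E on the +x side, so E = (18.90, 0.000). Since A1 is tangent to UE there, NE ⟂ UE, so N = E + (0, 7.2) = (18.90, 7.200). On A1, E sits at bearing -90° from N; a 69° counterclockwise sweep puts R at bearing -21°, so R = N + 7.2·(cos -21°, sin -21°) = (25.62, 4.620). Since A1 is tangent to RD there, NR ⟂ RD, so RD runs along (−sin -21°, cos -21°); with |RD| = 29.6, D = (36.23, 32.25). Then |ED| = |D − E| = 36.61.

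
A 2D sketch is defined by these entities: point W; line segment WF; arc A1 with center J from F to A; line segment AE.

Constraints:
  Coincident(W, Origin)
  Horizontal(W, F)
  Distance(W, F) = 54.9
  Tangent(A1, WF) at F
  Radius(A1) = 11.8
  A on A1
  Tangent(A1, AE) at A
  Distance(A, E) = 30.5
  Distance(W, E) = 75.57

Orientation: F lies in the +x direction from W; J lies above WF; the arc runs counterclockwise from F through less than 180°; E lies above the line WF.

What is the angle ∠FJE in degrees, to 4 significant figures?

168.2°

Checks: ∠(JF, FW) = 90.00° ✓; |JF| = 11.80 ✓; |JA| = 11.80 ✓; ∠(JA, AE) = 90.00° ✓; |AE| = 30.50 ✓; |WE| = 75.57 ✓.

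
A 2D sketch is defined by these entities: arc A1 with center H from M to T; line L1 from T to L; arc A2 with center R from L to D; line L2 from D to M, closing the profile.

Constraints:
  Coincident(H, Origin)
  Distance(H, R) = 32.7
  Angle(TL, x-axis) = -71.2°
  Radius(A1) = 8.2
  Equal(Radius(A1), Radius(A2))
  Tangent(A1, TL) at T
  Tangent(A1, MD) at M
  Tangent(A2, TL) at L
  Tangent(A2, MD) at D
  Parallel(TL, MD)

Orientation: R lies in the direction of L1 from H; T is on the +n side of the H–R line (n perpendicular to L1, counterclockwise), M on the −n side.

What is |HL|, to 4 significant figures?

33.71

The slot axis is L1's direction at -71.2°, so u = (cos -71.2°, sin -71.2°) = (0.3223, -0.9466) and n = (−sin -71.2°, cos -71.2°) = (0.9466, 0.3223). H is at the origin and R lies 32.7 along u from H, so R = 32.7·u = (10.54, -30.96). Tangency of A1 to both parallel lines with radius 8.2 puts T and M at H ± 8.2·n: T = (7.763, 2.643), M = (-7.763, -2.643). Equal radii place L and D the same way about R: L = R + 8.2·n = (18.30, -28.31), D = R − 8.2·n = (2.776, -33.60). Then |HL| = |L − H| = 33.71.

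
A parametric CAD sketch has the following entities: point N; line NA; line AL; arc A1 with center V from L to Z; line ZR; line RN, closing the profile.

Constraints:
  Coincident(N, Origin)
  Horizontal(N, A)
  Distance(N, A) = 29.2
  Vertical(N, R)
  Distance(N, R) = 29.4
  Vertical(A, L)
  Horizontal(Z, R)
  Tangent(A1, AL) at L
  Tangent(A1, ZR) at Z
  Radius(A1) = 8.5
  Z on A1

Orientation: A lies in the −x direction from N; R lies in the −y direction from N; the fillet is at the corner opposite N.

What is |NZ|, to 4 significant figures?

35.96

The virtual corner opposite N is at (-29.20, -29.40). A1 meets AL tangentially, so VL is at right angles to AL and the tangent condition forces VZ to be normal to ZR, with radius 8.5, so the center V sits 8.5 in from both sides at V = (-20.70, -20.90). That places the tangent points at L = (-29.20, -20.90) on AL and Z = (-20.70, -29.40) on ZR. Then |NZ| = |Z − N| = 35.96.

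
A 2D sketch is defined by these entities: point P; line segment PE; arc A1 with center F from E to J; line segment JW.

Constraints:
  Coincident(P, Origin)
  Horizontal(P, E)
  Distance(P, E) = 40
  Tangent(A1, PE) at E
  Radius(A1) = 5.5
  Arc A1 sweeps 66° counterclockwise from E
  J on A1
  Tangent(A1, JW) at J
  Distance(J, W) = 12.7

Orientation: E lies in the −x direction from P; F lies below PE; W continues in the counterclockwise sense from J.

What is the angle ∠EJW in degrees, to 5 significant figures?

147.00°

P is at the origin; P and E share the same y with |PE| = 40.0 and E on the −x side, so E = (-40.000, 0.0000). A1 meets PE tangentially, so FE is at right angles to PE, so F = E + (0, -5.5) = (-40.000, -5.5000). On A1, E sits at bearing 90° from F; a 66° counterclockwise sweep puts J at bearing 156°, so J = F + 5.5·(cos 156°, sin 156°) = (-45.025, -3.2629). Since A1 is tangent to JW there, FJ ⟂ JW, so JW runs along (−sin 156°, cos 156°); with |JW| = 12.7, W = (-50.190, -14.865). Then cos ∠EJW = JE·JW / (|JE||JW|), giving 147.00°.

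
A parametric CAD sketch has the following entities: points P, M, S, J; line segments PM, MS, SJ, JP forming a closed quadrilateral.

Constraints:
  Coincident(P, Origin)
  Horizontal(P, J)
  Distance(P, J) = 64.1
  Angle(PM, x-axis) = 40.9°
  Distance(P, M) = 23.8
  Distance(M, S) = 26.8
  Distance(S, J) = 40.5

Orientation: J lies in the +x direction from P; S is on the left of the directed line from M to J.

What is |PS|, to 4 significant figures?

50.58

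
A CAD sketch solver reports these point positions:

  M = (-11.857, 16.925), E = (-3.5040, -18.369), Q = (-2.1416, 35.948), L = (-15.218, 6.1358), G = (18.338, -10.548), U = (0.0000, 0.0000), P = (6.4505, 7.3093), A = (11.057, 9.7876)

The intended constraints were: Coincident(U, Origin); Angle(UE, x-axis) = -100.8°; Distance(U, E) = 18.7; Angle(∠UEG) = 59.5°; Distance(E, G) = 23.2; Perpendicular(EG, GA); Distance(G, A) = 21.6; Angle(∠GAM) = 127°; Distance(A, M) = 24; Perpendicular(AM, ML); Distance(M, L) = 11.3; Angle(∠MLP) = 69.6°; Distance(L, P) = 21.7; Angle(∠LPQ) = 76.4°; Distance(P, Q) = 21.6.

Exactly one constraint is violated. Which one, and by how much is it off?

Distance(P, Q) = 21.6 — off by 8.30.

U = (0.00, 0.00) ✓; UE at -100.8° ✓; |UE| = 18.70 ✓; ∠UEG = 59.50° ✓; |EG| = 23.20 ✓; ∠(EG, GA) = 90.00° ✓; |GA| = 21.60 ✓; ∠GAM = 127.0° ✓; |AM| = 24.00 ✓; ∠(AM, ML) = 90.00° ✓; |ML| = 11.30 ✓; ∠MLP = 69.60° ✓; |LP| = 21.70 ✓; ∠LPQ = 76.40° ✓; |PQ| = 29.90 ✗.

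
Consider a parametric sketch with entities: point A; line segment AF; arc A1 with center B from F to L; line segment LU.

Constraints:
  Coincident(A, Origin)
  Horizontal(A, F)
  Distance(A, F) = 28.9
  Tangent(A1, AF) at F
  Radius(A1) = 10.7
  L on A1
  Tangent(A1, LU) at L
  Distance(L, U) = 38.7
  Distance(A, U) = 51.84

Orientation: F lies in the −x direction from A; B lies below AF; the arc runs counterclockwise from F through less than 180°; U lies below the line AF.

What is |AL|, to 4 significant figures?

41.33

A is at the origin; AF is horizontal with |AF| = 28.9 and F on the −x side, so F = (-28.90, 0.000). Since A1 is tangent to AF there, BF ⟂ AF, so B = F + (0, -10.7) = (-28.90, -10.70). Since BL ⟂ LU (tangency), |BU| = √(10.7² + 38.7²) = 40.15 regardless of where L sits on A1. So U lies on both circle(A, 51.84) and circle(B, 40.15); the below-AF intersection is U = (-16.89, -49.01). L is the foot of the tangent from U: L = (-37.89, -16.51).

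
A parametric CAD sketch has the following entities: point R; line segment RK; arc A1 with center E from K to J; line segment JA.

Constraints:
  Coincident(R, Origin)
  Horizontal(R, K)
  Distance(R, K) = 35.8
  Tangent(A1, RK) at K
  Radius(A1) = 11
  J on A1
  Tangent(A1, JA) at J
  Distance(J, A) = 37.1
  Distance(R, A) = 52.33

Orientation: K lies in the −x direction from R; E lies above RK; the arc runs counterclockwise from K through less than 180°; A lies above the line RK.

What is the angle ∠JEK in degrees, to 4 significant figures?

86.24°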